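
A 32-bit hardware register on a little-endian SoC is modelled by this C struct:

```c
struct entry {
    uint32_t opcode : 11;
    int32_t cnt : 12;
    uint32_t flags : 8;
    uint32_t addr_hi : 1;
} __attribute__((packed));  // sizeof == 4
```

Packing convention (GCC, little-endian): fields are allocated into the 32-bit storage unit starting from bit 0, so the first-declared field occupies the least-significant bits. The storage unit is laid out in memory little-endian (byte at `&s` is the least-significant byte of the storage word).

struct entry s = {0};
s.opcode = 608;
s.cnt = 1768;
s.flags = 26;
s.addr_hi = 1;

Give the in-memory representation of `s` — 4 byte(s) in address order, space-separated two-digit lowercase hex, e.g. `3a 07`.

opcode:11 = 608 → 0x260 << 0 → word 0x00000260
cnt:12 = 1768 → 0x6e8 << 11 → word 0x00374260
flags:8 = 26 → 0x1a << 23 → word 0x0d374260
addr_hi:1 = 1 → 0x1 << 31 → word 0x8d374260
word = 0x8d374260 → little-endian bytes:
  [0]=0x60  [1]=0x42  [2]=0x37  [3]=0x8d

60 42 37 8d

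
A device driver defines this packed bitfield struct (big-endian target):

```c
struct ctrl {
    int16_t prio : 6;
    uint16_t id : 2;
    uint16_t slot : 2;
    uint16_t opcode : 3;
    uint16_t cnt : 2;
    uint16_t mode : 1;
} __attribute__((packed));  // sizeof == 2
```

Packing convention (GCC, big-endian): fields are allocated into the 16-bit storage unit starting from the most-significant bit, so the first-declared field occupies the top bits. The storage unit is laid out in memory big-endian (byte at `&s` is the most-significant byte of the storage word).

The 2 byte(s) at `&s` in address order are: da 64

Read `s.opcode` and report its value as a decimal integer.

4

[0]=0xda [1]=0x64 (big-endian) → word 0xda64
prio:6 @ bit 10 → (0xda64>>10)&0x3f = 0x36
id:2 @ bit 8 → (0xda64>>8)&0x3 = 0x2
slot:2 @ bit 6 → (0xda64>>6)&0x3 = 0x1
opcode:3 @ bit 3 → (0xda64>>3)&0x7 = 0x4  ←
cnt:2 @ bit 1 → (0xda64>>1)&0x3 = 0x2
mode:1 @ bit 0 → (0xda64>>0)&0x1 = 0x0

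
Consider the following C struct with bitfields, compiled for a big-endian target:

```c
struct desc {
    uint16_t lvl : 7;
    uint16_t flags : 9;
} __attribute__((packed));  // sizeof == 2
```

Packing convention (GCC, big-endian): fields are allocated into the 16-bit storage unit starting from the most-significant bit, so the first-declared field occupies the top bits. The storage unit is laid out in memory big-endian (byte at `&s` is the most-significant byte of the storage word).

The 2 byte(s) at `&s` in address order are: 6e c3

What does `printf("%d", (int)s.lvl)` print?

[0]=0x6e [1]=0xc3 (big-endian) → word 0x6ec3
lvl:7 @ bit 9 → (0x6ec3>>9)&0x7f = 0x37  ←
flags:9 @ bit 0 → (0x6ec3>>0)&0x1ff = 0xc3

55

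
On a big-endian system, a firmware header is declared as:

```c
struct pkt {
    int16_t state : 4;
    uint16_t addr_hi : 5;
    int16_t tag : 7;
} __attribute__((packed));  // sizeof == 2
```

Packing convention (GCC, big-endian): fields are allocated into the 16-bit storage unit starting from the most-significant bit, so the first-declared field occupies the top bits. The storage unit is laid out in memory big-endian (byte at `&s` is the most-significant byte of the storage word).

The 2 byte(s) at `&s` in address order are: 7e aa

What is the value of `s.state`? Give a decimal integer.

[0]=0x7e [1]=0xaa (big-endian) → word 0x7eaa
state:4 @ bit 12 → (0x7eaa>>12)&0xf = 0x7  ←
addr_hi:5 @ bit 7 → (0x7eaa>>7)&0x1f = 0x1d
tag:7 @ bit 0 → (0x7eaa>>0)&0x7f = 0x2a
state signed 4b, MSB=0: value = 7

7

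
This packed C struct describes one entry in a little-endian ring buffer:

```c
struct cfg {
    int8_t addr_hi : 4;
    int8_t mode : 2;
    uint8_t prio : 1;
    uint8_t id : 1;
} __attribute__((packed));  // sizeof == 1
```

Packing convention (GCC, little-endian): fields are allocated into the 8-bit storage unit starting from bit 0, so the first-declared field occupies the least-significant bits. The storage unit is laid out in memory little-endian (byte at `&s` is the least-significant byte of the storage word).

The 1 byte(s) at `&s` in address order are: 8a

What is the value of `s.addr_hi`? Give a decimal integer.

-6

[0]=0x8a (little-endian) → word 0x8a
addr_hi:4 @ bit 0 → (0x8a>>0)&0xf = 0xa  ←
mode:2 @ bit 4 → (0x8a>>4)&0x3 = 0x0
prio:1 @ bit 6 → (0x8a>>6)&0x1 = 0x0
id:1 @ bit 7 → (0x8a>>7)&0x1 = 0x1
addr_hi signed 4b, MSB=1: 10 - 16 = -6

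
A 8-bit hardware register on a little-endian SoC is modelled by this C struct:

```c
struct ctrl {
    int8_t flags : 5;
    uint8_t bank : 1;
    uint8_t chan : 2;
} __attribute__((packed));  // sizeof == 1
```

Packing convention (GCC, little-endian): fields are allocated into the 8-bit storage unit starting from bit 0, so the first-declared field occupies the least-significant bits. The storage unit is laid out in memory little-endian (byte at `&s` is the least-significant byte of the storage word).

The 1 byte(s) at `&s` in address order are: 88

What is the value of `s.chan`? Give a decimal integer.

[0]=0x88 (little-endian) → word 0x88
flags [0+:5] = (word>>0) & 0x1f = 8
bank [5+:1] = (word>>5) & 0x1 = 0
chan [6+:2] = (word>>6) & 0x3 = 2  ←

2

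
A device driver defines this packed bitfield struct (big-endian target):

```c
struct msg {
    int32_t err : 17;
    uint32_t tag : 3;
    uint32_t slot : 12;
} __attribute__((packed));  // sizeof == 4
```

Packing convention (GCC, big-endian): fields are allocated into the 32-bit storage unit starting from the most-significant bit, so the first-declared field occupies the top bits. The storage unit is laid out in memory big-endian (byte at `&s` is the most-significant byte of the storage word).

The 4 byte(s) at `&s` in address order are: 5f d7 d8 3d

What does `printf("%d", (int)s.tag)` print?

5

[0]=0x5f [1]=0xd7 [2]=0xd8 [3]=0x3d (big-endian) → word 0x5fd7d83d
err:17 @ bit 15 → (0x5fd7d83d>>15)&0x1ffff = 0xbfaf
tag:3 @ bit 12 → (0x5fd7d83d>>12)&0x7 = 0x5  ←
slot:12 @ bit 0 → (0x5fd7d83d>>0)&0xfff = 0x83d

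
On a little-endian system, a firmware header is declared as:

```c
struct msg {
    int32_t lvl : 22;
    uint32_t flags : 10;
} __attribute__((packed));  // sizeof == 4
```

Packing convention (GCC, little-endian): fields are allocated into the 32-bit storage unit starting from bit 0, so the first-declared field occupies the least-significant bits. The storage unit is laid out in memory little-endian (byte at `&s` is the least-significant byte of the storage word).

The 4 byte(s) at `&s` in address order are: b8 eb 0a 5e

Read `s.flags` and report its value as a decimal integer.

[0]=0xb8 [1]=0xeb [2]=0x0a [3]=0x5e (little-endian) → word 0x5e0aebb8
lvl:22 @ bit 0 → (0x5e0aebb8>>0)&0x3fffff = 0xaebb8
flags:10 @ bit 22 → (0x5e0aebb8>>22)&0x3ff = 0x178  ←

376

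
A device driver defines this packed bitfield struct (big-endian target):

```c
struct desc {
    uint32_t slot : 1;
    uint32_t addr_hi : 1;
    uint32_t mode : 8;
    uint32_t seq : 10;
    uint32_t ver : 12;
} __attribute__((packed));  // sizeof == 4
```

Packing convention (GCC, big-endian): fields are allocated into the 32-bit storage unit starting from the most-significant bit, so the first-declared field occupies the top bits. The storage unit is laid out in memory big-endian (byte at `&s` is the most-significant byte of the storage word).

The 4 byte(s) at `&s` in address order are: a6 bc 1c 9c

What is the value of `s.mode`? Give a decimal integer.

[0]=0xa6 [1]=0xbc [2]=0x1c [3]=0x9c (big-endian) → word 0xa6bc1c9c
slot:1 @ bit 31 → (0xa6bc1c9c>>31)&0x1 = 0x1
addr_hi:1 @ bit 30 → (0xa6bc1c9c>>30)&0x1 = 0x0
mode:8 @ bit 22 → (0xa6bc1c9c>>22)&0xff = 0x9a  ←
seq:10 @ bit 12 → (0xa6bc1c9c>>12)&0x3ff = 0x3c1
ver:12 @ bit 0 → (0xa6bc1c9c>>0)&0xfff = 0xc9c

154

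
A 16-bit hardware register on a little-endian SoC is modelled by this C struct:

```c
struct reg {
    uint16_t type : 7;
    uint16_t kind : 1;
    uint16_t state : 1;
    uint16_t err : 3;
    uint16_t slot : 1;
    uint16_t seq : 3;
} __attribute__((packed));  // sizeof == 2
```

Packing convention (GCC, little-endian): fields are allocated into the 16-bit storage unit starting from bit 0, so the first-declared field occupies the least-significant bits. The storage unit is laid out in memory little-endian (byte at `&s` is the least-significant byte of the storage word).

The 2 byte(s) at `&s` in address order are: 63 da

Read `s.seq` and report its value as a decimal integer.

6

[0]=0x63 [1]=0xda (little-endian) → word 0xda63
type:7 @ bit 0 → (0xda63>>0)&0x7f = 0x63
kind:1 @ bit 7 → (0xda63>>7)&0x1 = 0x0
state:1 @ bit 8 → (0xda63>>8)&0x1 = 0x0
err:3 @ bit 9 → (0xda63>>9)&0x7 = 0x5
slot:1 @ bit 12 → (0xda63>>12)&0x1 = 0x1
seq:3 @ bit 13 → (0xda63>>13)&0x7 = 0x6  ←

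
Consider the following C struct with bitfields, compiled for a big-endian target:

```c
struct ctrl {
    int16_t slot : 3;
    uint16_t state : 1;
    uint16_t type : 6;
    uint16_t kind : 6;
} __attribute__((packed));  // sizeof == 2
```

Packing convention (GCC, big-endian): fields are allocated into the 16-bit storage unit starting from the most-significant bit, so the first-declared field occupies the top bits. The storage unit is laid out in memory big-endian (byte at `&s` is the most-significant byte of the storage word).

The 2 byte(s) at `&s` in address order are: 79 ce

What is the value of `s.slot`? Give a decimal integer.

[0]=0x79 [1]=0xce (big-endian) → word 0x79ce
slot:3 @ bit 13 → (0x79ce>>13)&0x7 = 0x3  ←
state:1 @ bit 12 → (0x79ce>>12)&0x1 = 0x1
type:6 @ bit 6 → (0x79ce>>6)&0x3f = 0x27
kind:6 @ bit 0 → (0x79ce>>0)&0x3f = 0xe
slot signed 3b, MSB=0: value = 3

3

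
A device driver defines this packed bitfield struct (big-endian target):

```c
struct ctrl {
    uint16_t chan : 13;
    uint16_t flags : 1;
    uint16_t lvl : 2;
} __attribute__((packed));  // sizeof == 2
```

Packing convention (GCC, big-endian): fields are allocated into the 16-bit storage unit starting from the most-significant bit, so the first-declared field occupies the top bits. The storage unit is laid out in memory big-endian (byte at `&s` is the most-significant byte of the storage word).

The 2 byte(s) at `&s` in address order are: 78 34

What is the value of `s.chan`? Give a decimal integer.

3846

[0]=0x78 [1]=0x34 (big-endian) → word 0x7834
chan:13 @ bit 3 → (0x7834>>3)&0x1fff = 0xf06  ←
flags:1 @ bit 2 → (0x7834>>2)&0x1 = 0x1
lvl:2 @ bit 0 → (0x7834>>0)&0x3 = 0x0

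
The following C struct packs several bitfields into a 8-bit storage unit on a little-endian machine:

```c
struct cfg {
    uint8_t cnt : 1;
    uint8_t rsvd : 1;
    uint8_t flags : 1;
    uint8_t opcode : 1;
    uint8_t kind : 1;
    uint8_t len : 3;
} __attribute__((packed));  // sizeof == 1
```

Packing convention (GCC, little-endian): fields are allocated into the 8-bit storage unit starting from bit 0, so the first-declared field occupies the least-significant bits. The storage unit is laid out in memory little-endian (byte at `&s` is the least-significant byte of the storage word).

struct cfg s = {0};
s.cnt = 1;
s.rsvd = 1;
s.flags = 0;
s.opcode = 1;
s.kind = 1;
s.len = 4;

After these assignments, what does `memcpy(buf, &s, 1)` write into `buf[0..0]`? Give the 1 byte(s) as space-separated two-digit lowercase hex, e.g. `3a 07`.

cnt:1 = 1 → 0x1 << 0 → word 0x01
rsvd:1 = 1 → 0x1 << 1 → word 0x03
flags:1 = 0 → 0x0 << 2 → word 0x03
opcode:1 = 1 → 0x1 << 3 → word 0x0b
kind:1 = 1 → 0x1 << 4 → word 0x1b
len:3 = 4 → 0x4 << 5 → word 0x9b
word = 0x9b → little-endian bytes:
  [0]=0x9b

9b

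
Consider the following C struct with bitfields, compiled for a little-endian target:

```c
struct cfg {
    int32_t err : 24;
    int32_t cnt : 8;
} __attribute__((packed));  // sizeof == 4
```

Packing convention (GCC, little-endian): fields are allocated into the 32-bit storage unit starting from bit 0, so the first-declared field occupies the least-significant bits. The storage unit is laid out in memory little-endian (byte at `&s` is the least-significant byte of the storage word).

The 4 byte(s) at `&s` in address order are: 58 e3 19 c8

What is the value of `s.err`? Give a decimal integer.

[0]=0x58 [1]=0xe3 [2]=0x19 [3]=0xc8 (little-endian) → word 0xc819e358
err:24 @ bit 0 → (0xc819e358>>0)&0xffffff = 0x19e358  ←
cnt:8 @ bit 24 → (0xc819e358>>24)&0xff = 0xc8
err signed 24b, MSB=0: value = 1696600

1696600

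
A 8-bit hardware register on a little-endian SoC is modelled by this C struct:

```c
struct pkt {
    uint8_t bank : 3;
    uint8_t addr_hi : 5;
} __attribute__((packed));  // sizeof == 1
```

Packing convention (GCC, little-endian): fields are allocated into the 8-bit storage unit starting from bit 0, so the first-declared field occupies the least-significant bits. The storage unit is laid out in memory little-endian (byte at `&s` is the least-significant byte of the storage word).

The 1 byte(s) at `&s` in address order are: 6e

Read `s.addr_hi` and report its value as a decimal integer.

[0]=0x6e (little-endian) → word 0x6e
bank:3 @ bit 0 → (0x6e>>0)&0x7 = 0x6
addr_hi:5 @ bit 3 → (0x6e>>3)&0x1f = 0xd  ←

13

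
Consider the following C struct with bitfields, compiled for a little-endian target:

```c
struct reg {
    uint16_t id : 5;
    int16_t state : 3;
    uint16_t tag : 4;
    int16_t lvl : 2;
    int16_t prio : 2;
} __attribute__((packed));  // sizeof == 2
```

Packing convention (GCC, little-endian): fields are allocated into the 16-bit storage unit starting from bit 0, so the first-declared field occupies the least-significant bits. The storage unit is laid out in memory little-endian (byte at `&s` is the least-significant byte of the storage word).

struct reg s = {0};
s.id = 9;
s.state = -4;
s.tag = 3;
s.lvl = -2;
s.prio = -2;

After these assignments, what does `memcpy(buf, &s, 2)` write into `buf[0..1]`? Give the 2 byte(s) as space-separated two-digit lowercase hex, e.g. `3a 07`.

89 a3

id:5 = 9 → 0x9 << 0 → word 0x0009
state:3 = -4 → 0x4 << 5 → word 0x0089
tag:4 = 3 → 0x3 << 8 → word 0x0389
lvl:2 = -2 → 0x2 << 12 → word 0x2389
prio:2 = -2 → 0x2 << 14 → word 0xa389
word = 0xa389 → little-endian bytes:
  [0]=0x89  [1]=0xa3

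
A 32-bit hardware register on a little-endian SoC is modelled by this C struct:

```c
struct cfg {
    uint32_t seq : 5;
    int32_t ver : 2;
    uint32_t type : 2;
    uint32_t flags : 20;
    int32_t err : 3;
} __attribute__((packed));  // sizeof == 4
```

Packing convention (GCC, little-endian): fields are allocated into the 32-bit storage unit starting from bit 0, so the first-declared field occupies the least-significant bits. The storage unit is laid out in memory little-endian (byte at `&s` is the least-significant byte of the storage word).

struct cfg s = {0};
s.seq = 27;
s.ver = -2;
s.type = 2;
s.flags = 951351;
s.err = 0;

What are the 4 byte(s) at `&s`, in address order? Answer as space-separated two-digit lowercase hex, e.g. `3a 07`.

5b 6f 08 1d

[0+:5] seq=27 & 0x1f = 0x1b; word=0x0000001b
[5+:2] ver=-2 & 0x3 = 0x2; word=0x0000005b
[7+:2] type=2 & 0x3 = 0x2; word=0x0000015b
[9+:20] flags=951351 & 0xfffff = 0xe8437; word=0x1d086f5b
[29+:3] err=0 & 0x7 = 0x0; word=0x1d086f5b
word = 0x1d086f5b → little-endian bytes:
  [0]=0x5b  [1]=0x6f  [2]=0x08  [3]=0x1d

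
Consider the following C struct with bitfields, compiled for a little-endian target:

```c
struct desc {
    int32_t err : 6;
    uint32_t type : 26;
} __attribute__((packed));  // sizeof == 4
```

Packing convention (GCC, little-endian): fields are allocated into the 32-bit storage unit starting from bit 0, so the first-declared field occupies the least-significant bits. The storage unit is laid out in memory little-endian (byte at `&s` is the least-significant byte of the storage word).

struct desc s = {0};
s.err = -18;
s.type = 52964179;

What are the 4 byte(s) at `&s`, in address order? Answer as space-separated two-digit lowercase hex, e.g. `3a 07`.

[0+:6] err=-18 & 0x3f = 0x2e; word=0x0000002e
[6+:26] type=52964179 & 0x3ffffff = 0x3282b53; word=0xca0ad4ee
word = 0xca0ad4ee → little-endian bytes:
  [0]=0xee  [1]=0xd4  [2]=0x0a  [3]=0xca

ee d4 0a ca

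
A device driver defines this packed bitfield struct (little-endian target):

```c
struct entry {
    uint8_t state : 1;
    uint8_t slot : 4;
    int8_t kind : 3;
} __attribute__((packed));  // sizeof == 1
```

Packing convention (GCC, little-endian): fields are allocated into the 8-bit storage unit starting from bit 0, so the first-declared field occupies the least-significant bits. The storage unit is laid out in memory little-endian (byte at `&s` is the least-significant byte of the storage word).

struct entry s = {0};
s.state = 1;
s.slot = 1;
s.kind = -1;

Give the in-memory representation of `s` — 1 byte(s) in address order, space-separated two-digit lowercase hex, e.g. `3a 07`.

state (1b) val=1 bits=0x1 at bit 0: 0x01
slot (4b) val=1 bits=0x1 at bit 1: 0x03
kind (3b) val=-1 bits=0x7 at bit 5: 0xe3
word = 0xe3 → little-endian bytes:
  [0]=0xe3

e3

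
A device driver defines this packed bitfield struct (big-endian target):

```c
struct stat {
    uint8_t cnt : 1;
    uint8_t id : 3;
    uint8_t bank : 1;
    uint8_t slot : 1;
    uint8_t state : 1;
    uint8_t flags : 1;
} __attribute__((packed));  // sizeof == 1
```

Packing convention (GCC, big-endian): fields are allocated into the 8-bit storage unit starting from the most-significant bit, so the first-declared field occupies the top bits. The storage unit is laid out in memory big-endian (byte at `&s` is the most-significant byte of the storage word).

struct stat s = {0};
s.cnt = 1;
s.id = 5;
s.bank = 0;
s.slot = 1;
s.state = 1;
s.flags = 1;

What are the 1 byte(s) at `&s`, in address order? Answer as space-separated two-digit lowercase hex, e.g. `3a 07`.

d7

[7+:1] cnt=1 & 0x1 = 0x1; word=0x80
[4+:3] id=5 & 0x7 = 0x5; word=0xd0
[3+:1] bank=0 & 0x1 = 0x0; word=0xd0
[2+:1] slot=1 & 0x1 = 0x1; word=0xd4
[1+:1] state=1 & 0x1 = 0x1; word=0xd6
[0+:1] flags=1 & 0x1 = 0x1; word=0xd7
word = 0xd7 → big-endian bytes:
  [0]=0xd7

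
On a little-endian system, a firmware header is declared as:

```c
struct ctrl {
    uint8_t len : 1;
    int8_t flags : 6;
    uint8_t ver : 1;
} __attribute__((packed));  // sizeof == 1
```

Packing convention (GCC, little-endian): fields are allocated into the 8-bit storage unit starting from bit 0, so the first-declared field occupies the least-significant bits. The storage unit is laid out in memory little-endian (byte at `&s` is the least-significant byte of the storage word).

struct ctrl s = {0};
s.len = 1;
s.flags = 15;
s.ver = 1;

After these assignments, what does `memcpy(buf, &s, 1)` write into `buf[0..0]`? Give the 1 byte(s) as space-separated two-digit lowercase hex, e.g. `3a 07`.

9f

[0+:1] len=1 & 0x1 = 0x1; word=0x01
[1+:6] flags=15 & 0x3f = 0xf; word=0x1f
[7+:1] ver=1 & 0x1 = 0x1; word=0x9f
word = 0x9f → little-endian bytes:
  [0]=0x9f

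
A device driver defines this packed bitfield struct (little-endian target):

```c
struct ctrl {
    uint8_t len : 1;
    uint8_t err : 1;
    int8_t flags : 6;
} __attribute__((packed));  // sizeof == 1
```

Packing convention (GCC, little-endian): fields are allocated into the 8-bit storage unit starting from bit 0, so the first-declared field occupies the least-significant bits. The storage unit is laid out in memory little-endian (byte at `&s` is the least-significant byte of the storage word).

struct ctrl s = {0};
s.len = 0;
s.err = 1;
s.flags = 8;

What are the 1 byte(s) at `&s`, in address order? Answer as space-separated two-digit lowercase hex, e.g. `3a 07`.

22

len:1 = 0 → 0x0 << 0 → word 0x00
err:1 = 1 → 0x1 << 1 → word 0x02
flags:6 = 8 → 0x8 << 2 → word 0x22
word = 0x22 → little-endian bytes:
  [0]=0x22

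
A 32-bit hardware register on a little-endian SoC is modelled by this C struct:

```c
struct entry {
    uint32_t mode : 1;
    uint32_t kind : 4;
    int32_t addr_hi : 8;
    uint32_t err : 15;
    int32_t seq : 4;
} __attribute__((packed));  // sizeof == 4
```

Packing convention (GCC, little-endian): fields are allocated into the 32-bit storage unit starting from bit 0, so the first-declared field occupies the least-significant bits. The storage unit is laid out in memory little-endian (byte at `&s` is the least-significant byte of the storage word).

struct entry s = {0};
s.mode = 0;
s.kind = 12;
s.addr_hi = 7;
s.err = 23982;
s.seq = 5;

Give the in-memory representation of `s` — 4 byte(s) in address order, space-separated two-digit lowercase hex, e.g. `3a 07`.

f8 c0 b5 5b

mode (1b) val=0 bits=0x0 at bit 0: 0x00000000
kind (4b) val=12 bits=0xc at bit 1: 0x00000018
addr_hi (8b) val=7 bits=0x7 at bit 5: 0x000000f8
err (15b) val=23982 bits=0x5dae at bit 13: 0x0bb5c0f8
seq (4b) val=5 bits=0x5 at bit 28: 0x5bb5c0f8
word = 0x5bb5c0f8 → little-endian bytes:
  [0]=0xf8  [1]=0xc0  [2]=0xb5  [3]=0x5b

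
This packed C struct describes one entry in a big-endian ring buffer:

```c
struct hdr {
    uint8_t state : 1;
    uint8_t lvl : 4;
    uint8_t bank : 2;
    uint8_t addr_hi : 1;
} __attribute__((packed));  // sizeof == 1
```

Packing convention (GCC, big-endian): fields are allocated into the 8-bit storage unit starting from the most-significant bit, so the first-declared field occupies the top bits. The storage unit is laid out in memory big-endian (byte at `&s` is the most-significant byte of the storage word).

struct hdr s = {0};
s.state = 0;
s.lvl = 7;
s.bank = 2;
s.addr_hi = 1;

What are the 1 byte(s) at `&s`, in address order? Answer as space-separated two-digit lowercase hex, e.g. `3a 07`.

state (1b) val=0 bits=0x0 at bit 7: 0x00
lvl (4b) val=7 bits=0x7 at bit 3: 0x38
bank (2b) val=2 bits=0x2 at bit 1: 0x3c
addr_hi (1b) val=1 bits=0x1 at bit 0: 0x3d
word = 0x3d → big-endian bytes:
  [0]=0x3d

3d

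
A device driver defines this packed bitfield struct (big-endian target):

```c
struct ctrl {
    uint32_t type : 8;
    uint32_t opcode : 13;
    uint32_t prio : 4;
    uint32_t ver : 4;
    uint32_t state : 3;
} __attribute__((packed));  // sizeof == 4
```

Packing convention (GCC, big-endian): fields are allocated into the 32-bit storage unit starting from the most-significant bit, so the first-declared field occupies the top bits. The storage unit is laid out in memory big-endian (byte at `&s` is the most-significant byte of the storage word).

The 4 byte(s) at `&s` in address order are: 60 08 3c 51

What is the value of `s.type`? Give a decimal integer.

[0]=0x60 [1]=0x08 [2]=0x3c [3]=0x51 (big-endian) → word 0x60083c51
type [24+:8] = (word>>24) & 0xff = 96  ←
opcode [11+:13] = (word>>11) & 0x1fff = 263
prio [7+:4] = (word>>7) & 0xf = 8
ver [3+:4] = (word>>3) & 0xf = 10
state [0+:3] = (word>>0) & 0x7 = 1

96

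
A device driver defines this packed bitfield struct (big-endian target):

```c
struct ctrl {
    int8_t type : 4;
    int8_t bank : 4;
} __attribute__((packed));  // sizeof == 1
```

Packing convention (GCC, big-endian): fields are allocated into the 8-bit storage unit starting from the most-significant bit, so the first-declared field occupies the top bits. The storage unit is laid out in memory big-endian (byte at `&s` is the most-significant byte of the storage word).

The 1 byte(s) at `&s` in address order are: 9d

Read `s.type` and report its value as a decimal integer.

[0]=0x9d (big-endian) → word 0x9d
type:4 @ bit 4 → (0x9d>>4)&0xf = 0x9  ←
bank:4 @ bit 0 → (0x9d>>0)&0xf = 0xd
type signed 4b, MSB=1: 9 - 16 = -7

-7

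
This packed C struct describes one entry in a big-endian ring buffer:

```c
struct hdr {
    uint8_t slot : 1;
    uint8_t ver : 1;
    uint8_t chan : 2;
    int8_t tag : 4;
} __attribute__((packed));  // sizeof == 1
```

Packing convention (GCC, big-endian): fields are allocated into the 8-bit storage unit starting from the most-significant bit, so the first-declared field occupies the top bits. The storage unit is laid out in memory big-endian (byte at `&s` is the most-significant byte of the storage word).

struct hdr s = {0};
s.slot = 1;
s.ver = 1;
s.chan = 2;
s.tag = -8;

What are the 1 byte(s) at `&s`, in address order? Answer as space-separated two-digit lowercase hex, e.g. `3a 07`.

e8

[7+:1] slot=1 & 0x1 = 0x1; word=0x80
[6+:1] ver=1 & 0x1 = 0x1; word=0xc0
[4+:2] chan=2 & 0x3 = 0x2; word=0xe0
[0+:4] tag=-8 & 0xf = 0x8; word=0xe8
word = 0xe8 → big-endian bytes:
  [0]=0xe8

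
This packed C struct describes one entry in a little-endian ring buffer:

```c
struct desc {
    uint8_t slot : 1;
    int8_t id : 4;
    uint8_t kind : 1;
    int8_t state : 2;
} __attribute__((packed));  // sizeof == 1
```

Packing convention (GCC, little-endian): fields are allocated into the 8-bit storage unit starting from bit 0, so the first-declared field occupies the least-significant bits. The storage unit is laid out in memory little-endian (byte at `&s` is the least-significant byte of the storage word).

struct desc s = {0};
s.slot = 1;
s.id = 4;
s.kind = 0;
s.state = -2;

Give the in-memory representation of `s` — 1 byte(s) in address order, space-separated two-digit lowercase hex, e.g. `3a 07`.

89

slot (1b) val=1 bits=0x1 at bit 0: 0x01
id (4b) val=4 bits=0x4 at bit 1: 0x09
kind (1b) val=0 bits=0x0 at bit 5: 0x09
state (2b) val=-2 bits=0x2 at bit 6: 0x89
word = 0x89 → little-endian bytes:
  [0]=0x89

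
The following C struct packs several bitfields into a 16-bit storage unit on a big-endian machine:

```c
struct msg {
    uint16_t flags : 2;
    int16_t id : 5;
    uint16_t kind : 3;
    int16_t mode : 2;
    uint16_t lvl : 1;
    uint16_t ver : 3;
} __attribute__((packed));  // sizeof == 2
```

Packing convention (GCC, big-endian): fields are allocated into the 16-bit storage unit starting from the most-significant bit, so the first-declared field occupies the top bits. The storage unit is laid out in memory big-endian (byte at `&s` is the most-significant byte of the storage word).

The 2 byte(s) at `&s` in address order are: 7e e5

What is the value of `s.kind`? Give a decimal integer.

3

[0]=0x7e [1]=0xe5 (big-endian) → word 0x7ee5
flags:2 @ bit 14 → (0x7ee5>>14)&0x3 = 0x1
id:5 @ bit 9 → (0x7ee5>>9)&0x1f = 0x1f
kind:3 @ bit 6 → (0x7ee5>>6)&0x7 = 0x3  ←
mode:2 @ bit 4 → (0x7ee5>>4)&0x3 = 0x2
lvl:1 @ bit 3 → (0x7ee5>>3)&0x1 = 0x0
ver:3 @ bit 0 → (0x7ee5>>0)&0x7 = 0x5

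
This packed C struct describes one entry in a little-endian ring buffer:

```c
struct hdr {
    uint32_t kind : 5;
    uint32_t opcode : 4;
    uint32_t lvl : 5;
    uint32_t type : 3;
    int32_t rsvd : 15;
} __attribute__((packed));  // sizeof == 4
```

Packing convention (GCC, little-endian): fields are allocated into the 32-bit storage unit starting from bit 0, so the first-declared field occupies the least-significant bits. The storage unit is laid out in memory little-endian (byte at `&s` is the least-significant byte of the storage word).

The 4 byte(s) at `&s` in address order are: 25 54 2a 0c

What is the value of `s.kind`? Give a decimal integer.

5

[0]=0x25 [1]=0x54 [2]=0x2a [3]=0x0c (little-endian) → word 0x0c2a5425
kind [0+:5] = (word>>0) & 0x1f = 5  ←
opcode [5+:4] = (word>>5) & 0xf = 1
lvl [9+:5] = (word>>9) & 0x1f = 10
type [14+:3] = (word>>14) & 0x7 = 1
rsvd [17+:15] = (word>>17) & 0x7fff = 1557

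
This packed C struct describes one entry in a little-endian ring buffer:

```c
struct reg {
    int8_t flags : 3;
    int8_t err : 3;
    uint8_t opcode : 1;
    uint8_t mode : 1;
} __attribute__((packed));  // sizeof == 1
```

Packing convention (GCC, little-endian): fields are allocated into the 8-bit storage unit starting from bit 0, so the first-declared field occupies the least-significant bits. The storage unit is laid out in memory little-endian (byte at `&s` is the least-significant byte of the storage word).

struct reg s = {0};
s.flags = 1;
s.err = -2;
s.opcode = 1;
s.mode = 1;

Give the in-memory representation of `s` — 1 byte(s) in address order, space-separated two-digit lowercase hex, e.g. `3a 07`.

f1

flags:3 = 1 → 0x1 << 0 → word 0x01
err:3 = -2 → 0x6 << 3 → word 0x31
opcode:1 = 1 → 0x1 << 6 → word 0x71
mode:1 = 1 → 0x1 << 7 → word 0xf1
word = 0xf1 → little-endian bytes:
  [0]=0xf1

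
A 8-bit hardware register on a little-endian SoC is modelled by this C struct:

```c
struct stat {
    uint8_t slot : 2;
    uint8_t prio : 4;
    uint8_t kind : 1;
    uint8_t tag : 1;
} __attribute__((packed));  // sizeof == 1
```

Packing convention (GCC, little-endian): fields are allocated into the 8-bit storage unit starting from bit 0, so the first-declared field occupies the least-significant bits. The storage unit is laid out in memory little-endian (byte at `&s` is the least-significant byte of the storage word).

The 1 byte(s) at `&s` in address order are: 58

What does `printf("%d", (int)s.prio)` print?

6

[0]=0x58 (little-endian) → word 0x58
slot:2 @ bit 0 → (0x58>>0)&0x3 = 0x0
prio:4 @ bit 2 → (0x58>>2)&0xf = 0x6  ←
kind:1 @ bit 6 → (0x58>>6)&0x1 = 0x1
tag:1 @ bit 7 → (0x58>>7)&0x1 = 0x0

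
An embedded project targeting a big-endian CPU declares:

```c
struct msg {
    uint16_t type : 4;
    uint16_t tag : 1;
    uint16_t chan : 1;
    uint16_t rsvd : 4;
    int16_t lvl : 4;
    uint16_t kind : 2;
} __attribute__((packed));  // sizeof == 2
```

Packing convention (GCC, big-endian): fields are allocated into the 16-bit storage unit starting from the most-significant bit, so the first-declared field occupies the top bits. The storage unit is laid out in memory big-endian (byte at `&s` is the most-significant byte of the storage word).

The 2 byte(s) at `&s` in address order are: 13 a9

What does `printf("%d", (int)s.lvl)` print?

[0]=0x13 [1]=0xa9 (big-endian) → word 0x13a9
type:4 @ bit 12 → (0x13a9>>12)&0xf = 0x1
tag:1 @ bit 11 → (0x13a9>>11)&0x1 = 0x0
chan:1 @ bit 10 → (0x13a9>>10)&0x1 = 0x0
rsvd:4 @ bit 6 → (0x13a9>>6)&0xf = 0xe
lvl:4 @ bit 2 → (0x13a9>>2)&0xf = 0xa  ←
kind:2 @ bit 0 → (0x13a9>>0)&0x3 = 0x1
lvl signed 4b, MSB=1: 10 - 16 = -6

-6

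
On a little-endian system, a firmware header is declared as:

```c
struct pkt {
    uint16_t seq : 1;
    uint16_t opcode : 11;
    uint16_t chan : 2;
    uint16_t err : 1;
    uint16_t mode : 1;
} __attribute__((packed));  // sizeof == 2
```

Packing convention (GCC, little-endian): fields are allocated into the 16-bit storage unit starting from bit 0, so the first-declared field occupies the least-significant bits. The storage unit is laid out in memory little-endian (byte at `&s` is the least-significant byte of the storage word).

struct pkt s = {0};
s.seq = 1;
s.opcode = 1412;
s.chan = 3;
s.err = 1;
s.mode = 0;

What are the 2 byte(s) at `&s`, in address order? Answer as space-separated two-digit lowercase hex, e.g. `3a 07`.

seq (1b) val=1 bits=0x1 at bit 0: 0x0001
opcode (11b) val=1412 bits=0x584 at bit 1: 0x0b09
chan (2b) val=3 bits=0x3 at bit 12: 0x3b09
err (1b) val=1 bits=0x1 at bit 14: 0x7b09
mode (1b) val=0 bits=0x0 at bit 15: 0x7b09
word = 0x7b09 → little-endian bytes:
  [0]=0x09  [1]=0x7b

09 7b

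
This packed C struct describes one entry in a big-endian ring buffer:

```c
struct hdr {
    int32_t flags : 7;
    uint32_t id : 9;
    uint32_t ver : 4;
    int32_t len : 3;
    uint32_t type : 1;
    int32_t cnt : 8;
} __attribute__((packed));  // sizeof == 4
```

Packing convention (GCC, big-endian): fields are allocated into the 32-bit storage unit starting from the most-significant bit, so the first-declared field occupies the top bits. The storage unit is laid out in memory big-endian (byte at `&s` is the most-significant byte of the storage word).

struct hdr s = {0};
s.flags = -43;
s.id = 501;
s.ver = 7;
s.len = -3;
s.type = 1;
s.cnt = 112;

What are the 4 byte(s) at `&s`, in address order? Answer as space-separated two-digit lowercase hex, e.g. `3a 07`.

flags:7 = -43 → 0x55 << 25 → word 0xaa000000
id:9 = 501 → 0x1f5 << 16 → word 0xabf50000
ver:4 = 7 → 0x7 << 12 → word 0xabf57000
len:3 = -3 → 0x5 << 9 → word 0xabf57a00
type:1 = 1 → 0x1 << 8 → word 0xabf57b00
cnt:8 = 112 → 0x70 << 0 → word 0xabf57b70
word = 0xabf57b70 → big-endian bytes:
  [0]=0xab  [1]=0xf5  [2]=0x7b  [3]=0x70

ab f5 7b 70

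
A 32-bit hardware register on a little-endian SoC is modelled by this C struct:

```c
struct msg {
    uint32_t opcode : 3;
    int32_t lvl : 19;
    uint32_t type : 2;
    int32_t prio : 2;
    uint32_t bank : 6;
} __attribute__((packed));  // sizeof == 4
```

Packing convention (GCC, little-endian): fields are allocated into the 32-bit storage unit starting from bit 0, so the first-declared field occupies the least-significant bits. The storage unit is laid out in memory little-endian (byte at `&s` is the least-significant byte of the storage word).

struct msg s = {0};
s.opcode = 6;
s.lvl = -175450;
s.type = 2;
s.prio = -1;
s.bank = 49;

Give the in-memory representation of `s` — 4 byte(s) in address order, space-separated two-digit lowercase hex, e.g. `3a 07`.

36 95 aa c7

[0+:3] opcode=6 & 0x7 = 0x6; word=0x00000006
[3+:19] lvl=-175450 & 0x7ffff = 0x552a6; word=0x002a9536
[22+:2] type=2 & 0x3 = 0x2; word=0x00aa9536
[24+:2] prio=-1 & 0x3 = 0x3; word=0x03aa9536
[26+:6] bank=49 & 0x3f = 0x31; word=0xc7aa9536
word = 0xc7aa9536 → little-endian bytes:
  [0]=0x36  [1]=0x95  [2]=0xaa  [3]=0xc7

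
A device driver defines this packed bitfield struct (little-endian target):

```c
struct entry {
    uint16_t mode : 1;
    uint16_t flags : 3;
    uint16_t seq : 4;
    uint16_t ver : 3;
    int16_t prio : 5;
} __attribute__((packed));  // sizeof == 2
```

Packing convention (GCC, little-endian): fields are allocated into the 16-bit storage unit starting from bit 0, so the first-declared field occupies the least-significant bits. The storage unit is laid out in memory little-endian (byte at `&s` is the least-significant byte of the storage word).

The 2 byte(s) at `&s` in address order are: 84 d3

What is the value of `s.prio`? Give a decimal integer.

[0]=0x84 [1]=0xd3 (little-endian) → word 0xd384
mode [0+:1] = (word>>0) & 0x1 = 0
flags [1+:3] = (word>>1) & 0x7 = 2
seq [4+:4] = (word>>4) & 0xf = 8
ver [8+:3] = (word>>8) & 0x7 = 3
prio [11+:5] = (word>>11) & 0x1f = 26  ←
prio signed 5b, MSB=1: 26 - 32 = -6

-6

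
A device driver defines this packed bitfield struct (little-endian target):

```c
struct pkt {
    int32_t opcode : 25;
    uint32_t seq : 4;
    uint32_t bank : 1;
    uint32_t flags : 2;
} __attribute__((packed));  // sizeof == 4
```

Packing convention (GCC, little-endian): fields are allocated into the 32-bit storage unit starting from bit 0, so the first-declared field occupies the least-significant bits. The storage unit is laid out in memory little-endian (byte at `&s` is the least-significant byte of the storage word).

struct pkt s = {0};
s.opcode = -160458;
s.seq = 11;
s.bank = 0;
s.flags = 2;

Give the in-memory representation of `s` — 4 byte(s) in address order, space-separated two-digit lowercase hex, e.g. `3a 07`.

36 8d fd 97

opcode:25 = -160458 → 0x1fd8d36 << 0 → word 0x01fd8d36
seq:4 = 11 → 0xb << 25 → word 0x17fd8d36
bank:1 = 0 → 0x0 << 29 → word 0x17fd8d36
flags:2 = 2 → 0x2 << 30 → word 0x97fd8d36
word = 0x97fd8d36 → little-endian bytes:
  [0]=0x36  [1]=0x8d  [2]=0xfd  [3]=0x97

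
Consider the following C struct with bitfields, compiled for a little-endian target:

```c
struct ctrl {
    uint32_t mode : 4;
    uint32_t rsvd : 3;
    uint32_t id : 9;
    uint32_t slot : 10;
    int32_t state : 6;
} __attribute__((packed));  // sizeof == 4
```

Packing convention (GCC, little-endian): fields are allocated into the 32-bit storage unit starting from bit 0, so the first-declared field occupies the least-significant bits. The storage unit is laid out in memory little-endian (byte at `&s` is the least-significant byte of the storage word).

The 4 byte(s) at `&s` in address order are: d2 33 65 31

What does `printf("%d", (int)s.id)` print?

103

[0]=0xd2 [1]=0x33 [2]=0x65 [3]=0x31 (little-endian) → word 0x316533d2
mode [0+:4] = (word>>0) & 0xf = 2
rsvd [4+:3] = (word>>4) & 0x7 = 5
id [7+:9] = (word>>7) & 0x1ff = 103  ←
slot [16+:10] = (word>>16) & 0x3ff = 357
state [26+:6] = (word>>26) & 0x3f = 12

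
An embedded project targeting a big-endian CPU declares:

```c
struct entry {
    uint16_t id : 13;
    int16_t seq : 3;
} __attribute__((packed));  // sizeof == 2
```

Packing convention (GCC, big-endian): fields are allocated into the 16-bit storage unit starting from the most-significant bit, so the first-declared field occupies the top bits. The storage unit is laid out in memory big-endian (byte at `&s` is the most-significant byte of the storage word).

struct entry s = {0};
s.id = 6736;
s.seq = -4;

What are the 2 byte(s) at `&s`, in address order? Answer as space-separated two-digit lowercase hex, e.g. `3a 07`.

d2 84

[3+:13] id=6736 & 0x1fff = 0x1a50; word=0xd280
[0+:3] seq=-4 & 0x7 = 0x4; word=0xd284
word = 0xd284 → big-endian bytes:
  [0]=0xd2  [1]=0x84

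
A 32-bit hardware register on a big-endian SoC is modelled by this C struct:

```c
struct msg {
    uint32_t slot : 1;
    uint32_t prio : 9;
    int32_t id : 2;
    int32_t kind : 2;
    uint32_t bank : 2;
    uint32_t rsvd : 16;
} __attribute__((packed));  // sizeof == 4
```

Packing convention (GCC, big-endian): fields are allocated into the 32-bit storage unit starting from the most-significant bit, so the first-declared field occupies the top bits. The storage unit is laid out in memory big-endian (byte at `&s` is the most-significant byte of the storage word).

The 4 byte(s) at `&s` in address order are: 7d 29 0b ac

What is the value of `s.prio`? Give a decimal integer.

500

[0]=0x7d [1]=0x29 [2]=0x0b [3]=0xac (big-endian) → word 0x7d290bac
slot [31+:1] = (word>>31) & 0x1 = 0
prio [22+:9] = (word>>22) & 0x1ff = 500  ←
id [20+:2] = (word>>20) & 0x3 = 2
kind [18+:2] = (word>>18) & 0x3 = 2
bank [16+:2] = (word>>16) & 0x3 = 1
rsvd [0+:16] = (word>>0) & 0xffff = 2988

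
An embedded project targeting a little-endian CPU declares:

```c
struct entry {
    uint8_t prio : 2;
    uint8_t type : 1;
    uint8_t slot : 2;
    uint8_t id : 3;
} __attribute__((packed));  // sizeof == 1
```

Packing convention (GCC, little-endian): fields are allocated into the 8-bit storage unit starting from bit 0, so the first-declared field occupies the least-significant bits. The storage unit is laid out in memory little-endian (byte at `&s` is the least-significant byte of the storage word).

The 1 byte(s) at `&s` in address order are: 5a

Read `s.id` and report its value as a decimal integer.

[0]=0x5a (little-endian) → word 0x5a
prio [0+:2] = (word>>0) & 0x3 = 2
type [2+:1] = (word>>2) & 0x1 = 0
slot [3+:2] = (word>>3) & 0x3 = 3
id [5+:3] = (word>>5) & 0x7 = 2  ←

2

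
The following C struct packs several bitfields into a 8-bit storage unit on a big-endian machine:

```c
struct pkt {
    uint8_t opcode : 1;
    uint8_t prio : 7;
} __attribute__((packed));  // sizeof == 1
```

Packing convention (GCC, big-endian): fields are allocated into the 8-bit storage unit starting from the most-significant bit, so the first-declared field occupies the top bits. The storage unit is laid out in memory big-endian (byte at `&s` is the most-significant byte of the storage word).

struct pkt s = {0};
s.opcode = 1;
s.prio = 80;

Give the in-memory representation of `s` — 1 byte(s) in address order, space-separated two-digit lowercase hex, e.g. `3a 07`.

d0

[7+:1] opcode=1 & 0x1 = 0x1; word=0x80
[0+:7] prio=80 & 0x7f = 0x50; word=0xd0
word = 0xd0 → big-endian bytes:
  [0]=0xd0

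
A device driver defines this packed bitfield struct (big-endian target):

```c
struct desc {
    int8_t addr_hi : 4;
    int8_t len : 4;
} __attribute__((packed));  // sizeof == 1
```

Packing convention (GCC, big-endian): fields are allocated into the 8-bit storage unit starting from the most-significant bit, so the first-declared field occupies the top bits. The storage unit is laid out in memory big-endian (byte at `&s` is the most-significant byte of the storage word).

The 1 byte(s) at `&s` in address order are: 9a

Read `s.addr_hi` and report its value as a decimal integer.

[0]=0x9a (big-endian) → word 0x9a
addr_hi:4 @ bit 4 → (0x9a>>4)&0xf = 0x9  ←
len:4 @ bit 0 → (0x9a>>0)&0xf = 0xa
addr_hi signed 4b, MSB=1: 9 - 16 = -7

-7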